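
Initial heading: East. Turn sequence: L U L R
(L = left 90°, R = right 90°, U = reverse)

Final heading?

Answer: Final heading: South

Derivation:
Start: East
  L (left (90° counter-clockwise)) -> North
  U (U-turn (180°)) -> South
  L (left (90° counter-clockwise)) -> East
  R (right (90° clockwise)) -> South
Final: South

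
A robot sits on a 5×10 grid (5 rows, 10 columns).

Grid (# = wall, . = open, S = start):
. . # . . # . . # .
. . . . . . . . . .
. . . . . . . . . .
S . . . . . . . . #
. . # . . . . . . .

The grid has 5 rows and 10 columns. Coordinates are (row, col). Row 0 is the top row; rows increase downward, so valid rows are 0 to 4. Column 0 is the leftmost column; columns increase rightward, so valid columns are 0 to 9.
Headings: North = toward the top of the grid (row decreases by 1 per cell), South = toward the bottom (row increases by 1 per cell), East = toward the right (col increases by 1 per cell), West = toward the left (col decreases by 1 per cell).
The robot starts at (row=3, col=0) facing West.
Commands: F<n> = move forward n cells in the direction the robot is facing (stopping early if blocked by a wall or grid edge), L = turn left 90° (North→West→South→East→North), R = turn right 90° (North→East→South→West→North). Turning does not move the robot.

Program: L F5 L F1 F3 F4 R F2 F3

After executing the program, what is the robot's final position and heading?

Start: (row=3, col=0), facing West
  L: turn left, now facing South
  F5: move forward 1/5 (blocked), now at (row=4, col=0)
  L: turn left, now facing East
  F1: move forward 1, now at (row=4, col=1)
  F3: move forward 0/3 (blocked), now at (row=4, col=1)
  F4: move forward 0/4 (blocked), now at (row=4, col=1)
  R: turn right, now facing South
  F2: move forward 0/2 (blocked), now at (row=4, col=1)
  F3: move forward 0/3 (blocked), now at (row=4, col=1)
Final: (row=4, col=1), facing South

Answer: Final position: (row=4, col=1), facing South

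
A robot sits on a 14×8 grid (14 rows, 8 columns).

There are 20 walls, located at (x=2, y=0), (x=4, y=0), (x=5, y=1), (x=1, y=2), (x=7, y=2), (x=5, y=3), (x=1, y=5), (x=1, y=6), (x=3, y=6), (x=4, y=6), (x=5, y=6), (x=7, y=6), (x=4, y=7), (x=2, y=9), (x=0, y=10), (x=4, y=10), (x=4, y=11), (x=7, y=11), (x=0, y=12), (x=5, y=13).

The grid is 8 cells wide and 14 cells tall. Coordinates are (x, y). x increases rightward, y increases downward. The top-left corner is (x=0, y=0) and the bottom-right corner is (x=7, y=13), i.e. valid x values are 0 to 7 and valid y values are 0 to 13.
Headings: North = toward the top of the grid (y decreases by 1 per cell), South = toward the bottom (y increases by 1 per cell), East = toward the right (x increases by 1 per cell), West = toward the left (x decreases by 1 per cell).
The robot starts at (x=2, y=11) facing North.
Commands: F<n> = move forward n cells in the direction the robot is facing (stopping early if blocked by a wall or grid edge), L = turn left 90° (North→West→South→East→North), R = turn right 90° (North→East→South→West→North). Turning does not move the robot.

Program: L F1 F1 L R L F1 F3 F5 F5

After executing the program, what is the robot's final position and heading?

Start: (x=2, y=11), facing North
  L: turn left, now facing West
  F1: move forward 1, now at (x=1, y=11)
  F1: move forward 1, now at (x=0, y=11)
  L: turn left, now facing South
  R: turn right, now facing West
  L: turn left, now facing South
  F1: move forward 0/1 (blocked), now at (x=0, y=11)
  F3: move forward 0/3 (blocked), now at (x=0, y=11)
  F5: move forward 0/5 (blocked), now at (x=0, y=11)
  F5: move forward 0/5 (blocked), now at (x=0, y=11)
Final: (x=0, y=11), facing South

Answer: Final position: (x=0, y=11), facing South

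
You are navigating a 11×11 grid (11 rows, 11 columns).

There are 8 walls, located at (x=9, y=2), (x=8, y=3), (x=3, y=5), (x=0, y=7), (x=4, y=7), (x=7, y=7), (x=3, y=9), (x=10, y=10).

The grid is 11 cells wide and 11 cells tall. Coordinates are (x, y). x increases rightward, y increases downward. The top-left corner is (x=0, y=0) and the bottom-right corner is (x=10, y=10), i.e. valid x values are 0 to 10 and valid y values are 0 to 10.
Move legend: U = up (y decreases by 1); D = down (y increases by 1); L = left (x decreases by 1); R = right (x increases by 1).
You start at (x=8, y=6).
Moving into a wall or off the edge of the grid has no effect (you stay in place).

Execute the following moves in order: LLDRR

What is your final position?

Answer: Final position: (x=6, y=7)

Derivation:
Start: (x=8, y=6)
  L (left): (x=8, y=6) -> (x=7, y=6)
  L (left): (x=7, y=6) -> (x=6, y=6)
  D (down): (x=6, y=6) -> (x=6, y=7)
  R (right): blocked, stay at (x=6, y=7)
  R (right): blocked, stay at (x=6, y=7)
Final: (x=6, y=7)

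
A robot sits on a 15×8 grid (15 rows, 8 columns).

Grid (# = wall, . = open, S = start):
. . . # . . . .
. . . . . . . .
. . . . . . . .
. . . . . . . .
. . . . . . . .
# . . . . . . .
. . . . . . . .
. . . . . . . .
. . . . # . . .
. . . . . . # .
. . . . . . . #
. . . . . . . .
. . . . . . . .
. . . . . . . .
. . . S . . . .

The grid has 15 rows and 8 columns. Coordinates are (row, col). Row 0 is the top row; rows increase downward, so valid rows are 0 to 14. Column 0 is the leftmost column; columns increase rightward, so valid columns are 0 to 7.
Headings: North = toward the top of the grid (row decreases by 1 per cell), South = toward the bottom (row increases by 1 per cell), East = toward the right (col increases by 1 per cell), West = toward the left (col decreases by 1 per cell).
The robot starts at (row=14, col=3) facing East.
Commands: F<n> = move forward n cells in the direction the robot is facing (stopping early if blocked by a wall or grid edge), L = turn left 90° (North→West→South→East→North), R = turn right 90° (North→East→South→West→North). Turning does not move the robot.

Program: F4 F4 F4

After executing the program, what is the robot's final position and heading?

Start: (row=14, col=3), facing East
  F4: move forward 4, now at (row=14, col=7)
  F4: move forward 0/4 (blocked), now at (row=14, col=7)
  F4: move forward 0/4 (blocked), now at (row=14, col=7)
Final: (row=14, col=7), facing East

Answer: Final position: (row=14, col=7), facing East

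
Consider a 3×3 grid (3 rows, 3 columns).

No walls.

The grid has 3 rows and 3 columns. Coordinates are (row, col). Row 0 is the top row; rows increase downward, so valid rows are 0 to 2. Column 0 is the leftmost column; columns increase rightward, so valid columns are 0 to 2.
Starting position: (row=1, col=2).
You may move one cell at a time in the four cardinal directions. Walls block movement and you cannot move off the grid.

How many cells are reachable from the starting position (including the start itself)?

BFS flood-fill from (row=1, col=2):
  Distance 0: (row=1, col=2)
  Distance 1: (row=0, col=2), (row=1, col=1), (row=2, col=2)
  Distance 2: (row=0, col=1), (row=1, col=0), (row=2, col=1)
  Distance 3: (row=0, col=0), (row=2, col=0)
Total reachable: 9 (grid has 9 open cells total)

Answer: Reachable cells: 9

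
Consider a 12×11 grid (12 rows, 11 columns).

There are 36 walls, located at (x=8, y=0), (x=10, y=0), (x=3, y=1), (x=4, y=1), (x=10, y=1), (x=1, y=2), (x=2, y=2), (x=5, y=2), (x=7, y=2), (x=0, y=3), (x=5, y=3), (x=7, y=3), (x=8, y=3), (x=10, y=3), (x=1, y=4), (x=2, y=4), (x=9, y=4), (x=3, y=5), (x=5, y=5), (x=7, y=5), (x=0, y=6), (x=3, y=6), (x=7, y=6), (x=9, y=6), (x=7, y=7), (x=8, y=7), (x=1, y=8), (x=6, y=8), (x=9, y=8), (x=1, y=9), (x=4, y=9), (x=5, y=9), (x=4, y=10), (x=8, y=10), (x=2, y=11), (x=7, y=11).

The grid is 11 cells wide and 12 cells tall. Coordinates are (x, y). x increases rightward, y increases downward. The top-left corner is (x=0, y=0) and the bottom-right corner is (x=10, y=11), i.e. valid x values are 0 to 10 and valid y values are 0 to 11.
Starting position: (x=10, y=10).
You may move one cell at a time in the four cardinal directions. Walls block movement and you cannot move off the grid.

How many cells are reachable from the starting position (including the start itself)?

BFS flood-fill from (x=10, y=10):
  Distance 0: (x=10, y=10)
  Distance 1: (x=10, y=9), (x=9, y=10), (x=10, y=11)
  Distance 2: (x=10, y=8), (x=9, y=9), (x=9, y=11)
  Distance 3: (x=10, y=7), (x=8, y=9), (x=8, y=11)
  Distance 4: (x=10, y=6), (x=9, y=7), (x=8, y=8), (x=7, y=9)
  Distance 5: (x=10, y=5), (x=7, y=8), (x=6, y=9), (x=7, y=10)
  Distance 6: (x=10, y=4), (x=9, y=5), (x=6, y=10)
  Distance 7: (x=8, y=5), (x=5, y=10), (x=6, y=11)
  Distance 8: (x=8, y=4), (x=8, y=6), (x=5, y=11)
  Distance 9: (x=7, y=4), (x=4, y=11)
  Distance 10: (x=6, y=4), (x=3, y=11)
  Distance 11: (x=6, y=3), (x=5, y=4), (x=6, y=5), (x=3, y=10)
  Distance 12: (x=6, y=2), (x=4, y=4), (x=6, y=6), (x=3, y=9), (x=2, y=10)
  Distance 13: (x=6, y=1), (x=4, y=3), (x=3, y=4), (x=4, y=5), (x=5, y=6), (x=6, y=7), (x=3, y=8), (x=2, y=9), (x=1, y=10)
  Distance 14: (x=6, y=0), (x=5, y=1), (x=7, y=1), (x=4, y=2), (x=3, y=3), (x=4, y=6), (x=3, y=7), (x=5, y=7), (x=2, y=8), (x=4, y=8), (x=0, y=10), (x=1, y=11)
  Distance 15: (x=5, y=0), (x=7, y=0), (x=8, y=1), (x=3, y=2), (x=2, y=3), (x=2, y=7), (x=4, y=7), (x=5, y=8), (x=0, y=9), (x=0, y=11)
  Distance 16: (x=4, y=0), (x=9, y=1), (x=8, y=2), (x=1, y=3), (x=2, y=6), (x=1, y=7), (x=0, y=8)
  Distance 17: (x=3, y=0), (x=9, y=0), (x=9, y=2), (x=2, y=5), (x=1, y=6), (x=0, y=7)
  Distance 18: (x=2, y=0), (x=10, y=2), (x=9, y=3), (x=1, y=5)
  Distance 19: (x=1, y=0), (x=2, y=1), (x=0, y=5)
  Distance 20: (x=0, y=0), (x=1, y=1), (x=0, y=4)
  Distance 21: (x=0, y=1)
  Distance 22: (x=0, y=2)
Total reachable: 96 (grid has 96 open cells total)

Answer: Reachable cells: 96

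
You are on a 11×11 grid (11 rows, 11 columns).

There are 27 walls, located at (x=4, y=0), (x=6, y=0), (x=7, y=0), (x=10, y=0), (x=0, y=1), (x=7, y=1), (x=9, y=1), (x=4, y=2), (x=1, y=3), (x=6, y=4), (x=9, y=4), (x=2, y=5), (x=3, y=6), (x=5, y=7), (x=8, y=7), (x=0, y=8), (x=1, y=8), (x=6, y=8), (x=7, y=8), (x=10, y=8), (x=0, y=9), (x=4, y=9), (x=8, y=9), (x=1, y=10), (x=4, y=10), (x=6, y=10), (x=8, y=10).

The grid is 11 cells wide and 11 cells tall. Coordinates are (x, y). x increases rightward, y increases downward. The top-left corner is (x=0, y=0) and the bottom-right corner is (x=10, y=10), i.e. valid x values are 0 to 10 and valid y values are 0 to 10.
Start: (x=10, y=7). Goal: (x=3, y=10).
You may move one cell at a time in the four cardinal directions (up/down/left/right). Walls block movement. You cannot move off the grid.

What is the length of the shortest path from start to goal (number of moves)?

Answer: Shortest path length: 12

Derivation:
BFS from (x=10, y=7) until reaching (x=3, y=10):
  Distance 0: (x=10, y=7)
  Distance 1: (x=10, y=6), (x=9, y=7)
  Distance 2: (x=10, y=5), (x=9, y=6), (x=9, y=8)
  Distance 3: (x=10, y=4), (x=9, y=5), (x=8, y=6), (x=8, y=8), (x=9, y=9)
  Distance 4: (x=10, y=3), (x=8, y=5), (x=7, y=6), (x=10, y=9), (x=9, y=10)
  Distance 5: (x=10, y=2), (x=9, y=3), (x=8, y=4), (x=7, y=5), (x=6, y=6), (x=7, y=7), (x=10, y=10)
  Distance 6: (x=10, y=1), (x=9, y=2), (x=8, y=3), (x=7, y=4), (x=6, y=5), (x=5, y=6), (x=6, y=7)
  Distance 7: (x=8, y=2), (x=7, y=3), (x=5, y=5), (x=4, y=6)
  Distance 8: (x=8, y=1), (x=7, y=2), (x=6, y=3), (x=5, y=4), (x=4, y=5), (x=4, y=7)
  Distance 9: (x=8, y=0), (x=6, y=2), (x=5, y=3), (x=4, y=4), (x=3, y=5), (x=3, y=7), (x=4, y=8)
  Distance 10: (x=9, y=0), (x=6, y=1), (x=5, y=2), (x=4, y=3), (x=3, y=4), (x=2, y=7), (x=3, y=8), (x=5, y=8)
  Distance 11: (x=5, y=1), (x=3, y=3), (x=2, y=4), (x=2, y=6), (x=1, y=7), (x=2, y=8), (x=3, y=9), (x=5, y=9)
  Distance 12: (x=5, y=0), (x=4, y=1), (x=3, y=2), (x=2, y=3), (x=1, y=4), (x=1, y=6), (x=0, y=7), (x=2, y=9), (x=6, y=9), (x=3, y=10), (x=5, y=10)  <- goal reached here
One shortest path (12 moves): (x=10, y=7) -> (x=9, y=7) -> (x=9, y=6) -> (x=8, y=6) -> (x=7, y=6) -> (x=6, y=6) -> (x=5, y=6) -> (x=4, y=6) -> (x=4, y=7) -> (x=3, y=7) -> (x=3, y=8) -> (x=3, y=9) -> (x=3, y=10)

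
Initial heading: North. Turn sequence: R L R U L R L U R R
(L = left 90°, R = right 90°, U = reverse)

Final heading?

Answer: Final heading: South

Derivation:
Start: North
  R (right (90° clockwise)) -> East
  L (left (90° counter-clockwise)) -> North
  R (right (90° clockwise)) -> East
  U (U-turn (180°)) -> West
  L (left (90° counter-clockwise)) -> South
  R (right (90° clockwise)) -> West
  L (left (90° counter-clockwise)) -> South
  U (U-turn (180°)) -> North
  R (right (90° clockwise)) -> East
  R (right (90° clockwise)) -> South
Final: South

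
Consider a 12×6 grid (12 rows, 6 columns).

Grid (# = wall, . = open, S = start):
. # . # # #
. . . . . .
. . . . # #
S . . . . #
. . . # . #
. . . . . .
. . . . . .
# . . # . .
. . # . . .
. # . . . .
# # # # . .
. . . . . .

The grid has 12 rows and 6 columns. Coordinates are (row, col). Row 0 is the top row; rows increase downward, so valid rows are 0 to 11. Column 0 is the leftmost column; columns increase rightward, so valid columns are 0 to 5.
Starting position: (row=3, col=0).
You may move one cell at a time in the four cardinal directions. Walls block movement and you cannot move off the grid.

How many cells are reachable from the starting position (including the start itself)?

Answer: Reachable cells: 55

Derivation:
BFS flood-fill from (row=3, col=0):
  Distance 0: (row=3, col=0)
  Distance 1: (row=2, col=0), (row=3, col=1), (row=4, col=0)
  Distance 2: (row=1, col=0), (row=2, col=1), (row=3, col=2), (row=4, col=1), (row=5, col=0)
  Distance 3: (row=0, col=0), (row=1, col=1), (row=2, col=2), (row=3, col=3), (row=4, col=2), (row=5, col=1), (row=6, col=0)
  Distance 4: (row=1, col=2), (row=2, col=3), (row=3, col=4), (row=5, col=2), (row=6, col=1)
  Distance 5: (row=0, col=2), (row=1, col=3), (row=4, col=4), (row=5, col=3), (row=6, col=2), (row=7, col=1)
  Distance 6: (row=1, col=4), (row=5, col=4), (row=6, col=3), (row=7, col=2), (row=8, col=1)
  Distance 7: (row=1, col=5), (row=5, col=5), (row=6, col=4), (row=8, col=0)
  Distance 8: (row=6, col=5), (row=7, col=4), (row=9, col=0)
  Distance 9: (row=7, col=5), (row=8, col=4)
  Distance 10: (row=8, col=3), (row=8, col=5), (row=9, col=4)
  Distance 11: (row=9, col=3), (row=9, col=5), (row=10, col=4)
  Distance 12: (row=9, col=2), (row=10, col=5), (row=11, col=4)
  Distance 13: (row=11, col=3), (row=11, col=5)
  Distance 14: (row=11, col=2)
  Distance 15: (row=11, col=1)
  Distance 16: (row=11, col=0)
Total reachable: 55 (grid has 55 open cells total)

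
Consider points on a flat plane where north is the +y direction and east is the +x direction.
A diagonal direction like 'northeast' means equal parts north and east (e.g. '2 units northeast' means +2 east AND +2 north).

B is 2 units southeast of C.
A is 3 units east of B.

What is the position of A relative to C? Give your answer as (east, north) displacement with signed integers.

Answer: A is at (east=5, north=-2) relative to C.

Derivation:
Place C at the origin (east=0, north=0).
  B is 2 units southeast of C: delta (east=+2, north=-2); B at (east=2, north=-2).
  A is 3 units east of B: delta (east=+3, north=+0); A at (east=5, north=-2).
Therefore A relative to C: (east=5, north=-2).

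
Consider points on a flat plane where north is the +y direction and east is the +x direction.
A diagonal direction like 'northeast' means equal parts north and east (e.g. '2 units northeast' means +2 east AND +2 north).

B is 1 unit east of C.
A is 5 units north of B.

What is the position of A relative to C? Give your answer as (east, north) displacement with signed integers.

Answer: A is at (east=1, north=5) relative to C.

Derivation:
Place C at the origin (east=0, north=0).
  B is 1 unit east of C: delta (east=+1, north=+0); B at (east=1, north=0).
  A is 5 units north of B: delta (east=+0, north=+5); A at (east=1, north=5).
Therefore A relative to C: (east=1, north=5).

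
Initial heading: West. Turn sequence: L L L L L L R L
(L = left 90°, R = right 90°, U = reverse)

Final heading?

Start: West
  L (left (90° counter-clockwise)) -> South
  L (left (90° counter-clockwise)) -> East
  L (left (90° counter-clockwise)) -> North
  L (left (90° counter-clockwise)) -> West
  L (left (90° counter-clockwise)) -> South
  L (left (90° counter-clockwise)) -> East
  R (right (90° clockwise)) -> South
  L (left (90° counter-clockwise)) -> East
Final: East

Answer: Final heading: East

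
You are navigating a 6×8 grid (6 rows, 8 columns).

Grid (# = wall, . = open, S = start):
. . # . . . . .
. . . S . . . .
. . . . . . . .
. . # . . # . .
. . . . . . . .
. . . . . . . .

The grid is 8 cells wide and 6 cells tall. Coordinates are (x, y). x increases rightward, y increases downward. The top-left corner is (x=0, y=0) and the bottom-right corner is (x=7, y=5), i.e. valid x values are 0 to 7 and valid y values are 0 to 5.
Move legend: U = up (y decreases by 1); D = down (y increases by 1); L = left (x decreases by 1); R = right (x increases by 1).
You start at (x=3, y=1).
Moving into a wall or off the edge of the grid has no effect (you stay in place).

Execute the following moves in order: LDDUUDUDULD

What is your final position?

Start: (x=3, y=1)
  L (left): (x=3, y=1) -> (x=2, y=1)
  D (down): (x=2, y=1) -> (x=2, y=2)
  D (down): blocked, stay at (x=2, y=2)
  U (up): (x=2, y=2) -> (x=2, y=1)
  U (up): blocked, stay at (x=2, y=1)
  D (down): (x=2, y=1) -> (x=2, y=2)
  U (up): (x=2, y=2) -> (x=2, y=1)
  D (down): (x=2, y=1) -> (x=2, y=2)
  U (up): (x=2, y=2) -> (x=2, y=1)
  L (left): (x=2, y=1) -> (x=1, y=1)
  D (down): (x=1, y=1) -> (x=1, y=2)
Final: (x=1, y=2)

Answer: Final position: (x=1, y=2)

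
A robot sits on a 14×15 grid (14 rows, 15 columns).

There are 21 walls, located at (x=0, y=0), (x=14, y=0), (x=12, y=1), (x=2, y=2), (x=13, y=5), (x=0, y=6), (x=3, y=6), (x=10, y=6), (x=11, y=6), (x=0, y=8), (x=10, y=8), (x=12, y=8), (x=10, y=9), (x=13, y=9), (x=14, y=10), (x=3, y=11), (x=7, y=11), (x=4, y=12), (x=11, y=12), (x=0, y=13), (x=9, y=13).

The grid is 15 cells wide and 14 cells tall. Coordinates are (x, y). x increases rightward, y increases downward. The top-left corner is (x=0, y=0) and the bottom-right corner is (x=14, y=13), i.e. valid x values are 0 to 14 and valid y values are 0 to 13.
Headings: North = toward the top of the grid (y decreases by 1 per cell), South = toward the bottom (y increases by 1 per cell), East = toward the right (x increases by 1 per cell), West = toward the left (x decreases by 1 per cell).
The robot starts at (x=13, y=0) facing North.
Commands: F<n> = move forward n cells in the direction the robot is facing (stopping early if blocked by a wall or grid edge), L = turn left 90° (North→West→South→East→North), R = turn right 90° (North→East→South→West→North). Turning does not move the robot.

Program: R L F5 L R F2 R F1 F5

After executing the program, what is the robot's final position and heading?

Start: (x=13, y=0), facing North
  R: turn right, now facing East
  L: turn left, now facing North
  F5: move forward 0/5 (blocked), now at (x=13, y=0)
  L: turn left, now facing West
  R: turn right, now facing North
  F2: move forward 0/2 (blocked), now at (x=13, y=0)
  R: turn right, now facing East
  F1: move forward 0/1 (blocked), now at (x=13, y=0)
  F5: move forward 0/5 (blocked), now at (x=13, y=0)
Final: (x=13, y=0), facing East

Answer: Final position: (x=13, y=0), facing East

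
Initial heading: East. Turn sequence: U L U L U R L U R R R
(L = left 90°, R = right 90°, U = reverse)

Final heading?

Answer: Final heading: South

Derivation:
Start: East
  U (U-turn (180°)) -> West
  L (left (90° counter-clockwise)) -> South
  U (U-turn (180°)) -> North
  L (left (90° counter-clockwise)) -> West
  U (U-turn (180°)) -> East
  R (right (90° clockwise)) -> South
  L (left (90° counter-clockwise)) -> East
  U (U-turn (180°)) -> West
  R (right (90° clockwise)) -> North
  R (right (90° clockwise)) -> East
  R (right (90° clockwise)) -> South
Final: South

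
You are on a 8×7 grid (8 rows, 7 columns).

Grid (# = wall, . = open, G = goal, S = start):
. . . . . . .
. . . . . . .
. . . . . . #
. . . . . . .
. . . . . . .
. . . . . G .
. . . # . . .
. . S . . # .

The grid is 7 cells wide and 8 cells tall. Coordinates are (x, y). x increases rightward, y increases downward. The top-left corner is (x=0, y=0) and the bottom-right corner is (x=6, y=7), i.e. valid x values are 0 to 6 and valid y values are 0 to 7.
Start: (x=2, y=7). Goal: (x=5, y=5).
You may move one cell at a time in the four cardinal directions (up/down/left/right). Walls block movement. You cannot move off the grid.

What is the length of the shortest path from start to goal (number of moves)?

Answer: Shortest path length: 5

Derivation:
BFS from (x=2, y=7) until reaching (x=5, y=5):
  Distance 0: (x=2, y=7)
  Distance 1: (x=2, y=6), (x=1, y=7), (x=3, y=7)
  Distance 2: (x=2, y=5), (x=1, y=6), (x=0, y=7), (x=4, y=7)
  Distance 3: (x=2, y=4), (x=1, y=5), (x=3, y=5), (x=0, y=6), (x=4, y=6)
  Distance 4: (x=2, y=3), (x=1, y=4), (x=3, y=4), (x=0, y=5), (x=4, y=5), (x=5, y=6)
  Distance 5: (x=2, y=2), (x=1, y=3), (x=3, y=3), (x=0, y=4), (x=4, y=4), (x=5, y=5), (x=6, y=6)  <- goal reached here
One shortest path (5 moves): (x=2, y=7) -> (x=3, y=7) -> (x=4, y=7) -> (x=4, y=6) -> (x=5, y=6) -> (x=5, y=5)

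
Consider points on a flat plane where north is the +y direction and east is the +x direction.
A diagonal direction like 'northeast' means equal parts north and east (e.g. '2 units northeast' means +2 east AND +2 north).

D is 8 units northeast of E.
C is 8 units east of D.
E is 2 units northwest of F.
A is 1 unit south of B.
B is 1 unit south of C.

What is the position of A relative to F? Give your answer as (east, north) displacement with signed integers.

Answer: A is at (east=14, north=8) relative to F.

Derivation:
Place F at the origin (east=0, north=0).
  E is 2 units northwest of F: delta (east=-2, north=+2); E at (east=-2, north=2).
  D is 8 units northeast of E: delta (east=+8, north=+8); D at (east=6, north=10).
  C is 8 units east of D: delta (east=+8, north=+0); C at (east=14, north=10).
  B is 1 unit south of C: delta (east=+0, north=-1); B at (east=14, north=9).
  A is 1 unit south of B: delta (east=+0, north=-1); A at (east=14, north=8).
Therefore A relative to F: (east=14, north=8).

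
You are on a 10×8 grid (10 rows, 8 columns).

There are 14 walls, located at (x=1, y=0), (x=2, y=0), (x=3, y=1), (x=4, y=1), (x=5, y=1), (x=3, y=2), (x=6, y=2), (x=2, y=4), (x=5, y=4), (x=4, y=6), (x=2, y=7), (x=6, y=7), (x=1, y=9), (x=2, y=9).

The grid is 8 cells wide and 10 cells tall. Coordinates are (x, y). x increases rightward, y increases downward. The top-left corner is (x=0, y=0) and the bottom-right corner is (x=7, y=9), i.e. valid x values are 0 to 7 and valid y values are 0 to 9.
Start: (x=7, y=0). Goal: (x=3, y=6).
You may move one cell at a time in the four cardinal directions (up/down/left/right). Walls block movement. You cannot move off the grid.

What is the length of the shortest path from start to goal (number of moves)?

BFS from (x=7, y=0) until reaching (x=3, y=6):
  Distance 0: (x=7, y=0)
  Distance 1: (x=6, y=0), (x=7, y=1)
  Distance 2: (x=5, y=0), (x=6, y=1), (x=7, y=2)
  Distance 3: (x=4, y=0), (x=7, y=3)
  Distance 4: (x=3, y=0), (x=6, y=3), (x=7, y=4)
  Distance 5: (x=5, y=3), (x=6, y=4), (x=7, y=5)
  Distance 6: (x=5, y=2), (x=4, y=3), (x=6, y=5), (x=7, y=6)
  Distance 7: (x=4, y=2), (x=3, y=3), (x=4, y=4), (x=5, y=5), (x=6, y=6), (x=7, y=7)
  Distance 8: (x=2, y=3), (x=3, y=4), (x=4, y=5), (x=5, y=6), (x=7, y=8)
  Distance 9: (x=2, y=2), (x=1, y=3), (x=3, y=5), (x=5, y=7), (x=6, y=8), (x=7, y=9)
  Distance 10: (x=2, y=1), (x=1, y=2), (x=0, y=3), (x=1, y=4), (x=2, y=5), (x=3, y=6), (x=4, y=7), (x=5, y=8), (x=6, y=9)  <- goal reached here
One shortest path (10 moves): (x=7, y=0) -> (x=7, y=1) -> (x=7, y=2) -> (x=7, y=3) -> (x=6, y=3) -> (x=5, y=3) -> (x=4, y=3) -> (x=3, y=3) -> (x=3, y=4) -> (x=3, y=5) -> (x=3, y=6)

Answer: Shortest path length: 10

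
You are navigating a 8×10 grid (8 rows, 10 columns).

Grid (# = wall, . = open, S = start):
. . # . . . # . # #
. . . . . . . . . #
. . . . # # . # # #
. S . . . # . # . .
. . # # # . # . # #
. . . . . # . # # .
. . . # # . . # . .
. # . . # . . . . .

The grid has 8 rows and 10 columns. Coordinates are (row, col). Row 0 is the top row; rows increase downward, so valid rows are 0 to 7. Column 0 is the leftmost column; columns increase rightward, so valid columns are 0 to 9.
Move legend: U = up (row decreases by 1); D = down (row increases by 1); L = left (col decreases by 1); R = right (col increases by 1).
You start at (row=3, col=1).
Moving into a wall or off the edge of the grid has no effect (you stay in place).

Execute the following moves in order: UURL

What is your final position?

Answer: Final position: (row=1, col=1)

Derivation:
Start: (row=3, col=1)
  U (up): (row=3, col=1) -> (row=2, col=1)
  U (up): (row=2, col=1) -> (row=1, col=1)
  R (right): (row=1, col=1) -> (row=1, col=2)
  L (left): (row=1, col=2) -> (row=1, col=1)
Final: (row=1, col=1)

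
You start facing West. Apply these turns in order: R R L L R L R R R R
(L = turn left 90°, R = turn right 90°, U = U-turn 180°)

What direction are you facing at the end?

Answer: Final heading: West

Derivation:
Start: West
  R (right (90° clockwise)) -> North
  R (right (90° clockwise)) -> East
  L (left (90° counter-clockwise)) -> North
  L (left (90° counter-clockwise)) -> West
  R (right (90° clockwise)) -> North
  L (left (90° counter-clockwise)) -> West
  R (right (90° clockwise)) -> North
  R (right (90° clockwise)) -> East
  R (right (90° clockwise)) -> South
  R (right (90° clockwise)) -> West
Final: West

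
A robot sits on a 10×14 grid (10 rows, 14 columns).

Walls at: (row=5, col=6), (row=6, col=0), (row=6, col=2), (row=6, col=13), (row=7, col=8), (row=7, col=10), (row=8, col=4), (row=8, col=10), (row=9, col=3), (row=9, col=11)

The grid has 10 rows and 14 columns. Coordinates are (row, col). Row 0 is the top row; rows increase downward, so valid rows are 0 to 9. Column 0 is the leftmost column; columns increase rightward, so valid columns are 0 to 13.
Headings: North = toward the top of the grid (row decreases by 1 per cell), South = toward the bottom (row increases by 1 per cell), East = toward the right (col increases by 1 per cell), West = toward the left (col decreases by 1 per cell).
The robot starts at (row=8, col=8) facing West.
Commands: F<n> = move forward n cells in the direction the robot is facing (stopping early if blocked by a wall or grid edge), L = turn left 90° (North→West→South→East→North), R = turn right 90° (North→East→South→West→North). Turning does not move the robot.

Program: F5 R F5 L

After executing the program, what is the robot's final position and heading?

Answer: Final position: (row=3, col=5), facing West

Derivation:
Start: (row=8, col=8), facing West
  F5: move forward 3/5 (blocked), now at (row=8, col=5)
  R: turn right, now facing North
  F5: move forward 5, now at (row=3, col=5)
  L: turn left, now facing West
Final: (row=3, col=5), facing West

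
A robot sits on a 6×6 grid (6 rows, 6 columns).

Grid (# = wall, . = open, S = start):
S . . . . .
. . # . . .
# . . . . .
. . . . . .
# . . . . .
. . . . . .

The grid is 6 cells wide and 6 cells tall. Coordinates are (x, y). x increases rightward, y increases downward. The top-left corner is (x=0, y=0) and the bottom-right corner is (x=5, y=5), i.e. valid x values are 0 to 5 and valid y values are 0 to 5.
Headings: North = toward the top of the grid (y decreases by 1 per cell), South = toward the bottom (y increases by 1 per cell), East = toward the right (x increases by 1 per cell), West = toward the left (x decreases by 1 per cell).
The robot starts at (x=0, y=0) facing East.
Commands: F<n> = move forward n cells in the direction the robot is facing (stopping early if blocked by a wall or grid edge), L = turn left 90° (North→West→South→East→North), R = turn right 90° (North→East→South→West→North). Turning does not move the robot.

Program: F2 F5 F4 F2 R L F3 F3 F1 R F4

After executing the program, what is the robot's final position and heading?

Answer: Final position: (x=5, y=4), facing South

Derivation:
Start: (x=0, y=0), facing East
  F2: move forward 2, now at (x=2, y=0)
  F5: move forward 3/5 (blocked), now at (x=5, y=0)
  F4: move forward 0/4 (blocked), now at (x=5, y=0)
  F2: move forward 0/2 (blocked), now at (x=5, y=0)
  R: turn right, now facing South
  L: turn left, now facing East
  F3: move forward 0/3 (blocked), now at (x=5, y=0)
  F3: move forward 0/3 (blocked), now at (x=5, y=0)
  F1: move forward 0/1 (blocked), now at (x=5, y=0)
  R: turn right, now facing South
  F4: move forward 4, now at (x=5, y=4)
Final: (x=5, y=4), facing South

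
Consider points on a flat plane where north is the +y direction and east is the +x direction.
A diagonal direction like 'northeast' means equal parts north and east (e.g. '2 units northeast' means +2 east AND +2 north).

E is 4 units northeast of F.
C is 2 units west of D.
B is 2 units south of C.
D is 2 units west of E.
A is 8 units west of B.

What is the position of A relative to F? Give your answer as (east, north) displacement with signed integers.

Place F at the origin (east=0, north=0).
  E is 4 units northeast of F: delta (east=+4, north=+4); E at (east=4, north=4).
  D is 2 units west of E: delta (east=-2, north=+0); D at (east=2, north=4).
  C is 2 units west of D: delta (east=-2, north=+0); C at (east=0, north=4).
  B is 2 units south of C: delta (east=+0, north=-2); B at (east=0, north=2).
  A is 8 units west of B: delta (east=-8, north=+0); A at (east=-8, north=2).
Therefore A relative to F: (east=-8, north=2).

Answer: A is at (east=-8, north=2) relative to F.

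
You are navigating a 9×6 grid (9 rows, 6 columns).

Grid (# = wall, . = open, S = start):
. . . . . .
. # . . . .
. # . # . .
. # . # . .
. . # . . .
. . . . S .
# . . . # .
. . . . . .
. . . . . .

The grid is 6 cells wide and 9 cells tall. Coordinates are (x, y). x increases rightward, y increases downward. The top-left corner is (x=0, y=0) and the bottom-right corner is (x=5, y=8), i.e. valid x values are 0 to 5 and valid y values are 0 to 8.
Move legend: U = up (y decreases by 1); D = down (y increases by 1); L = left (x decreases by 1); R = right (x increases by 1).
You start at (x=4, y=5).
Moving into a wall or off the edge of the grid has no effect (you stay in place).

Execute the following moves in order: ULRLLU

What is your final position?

Start: (x=4, y=5)
  U (up): (x=4, y=5) -> (x=4, y=4)
  L (left): (x=4, y=4) -> (x=3, y=4)
  R (right): (x=3, y=4) -> (x=4, y=4)
  L (left): (x=4, y=4) -> (x=3, y=4)
  L (left): blocked, stay at (x=3, y=4)
  U (up): blocked, stay at (x=3, y=4)
Final: (x=3, y=4)

Answer: Final position: (x=3, y=4)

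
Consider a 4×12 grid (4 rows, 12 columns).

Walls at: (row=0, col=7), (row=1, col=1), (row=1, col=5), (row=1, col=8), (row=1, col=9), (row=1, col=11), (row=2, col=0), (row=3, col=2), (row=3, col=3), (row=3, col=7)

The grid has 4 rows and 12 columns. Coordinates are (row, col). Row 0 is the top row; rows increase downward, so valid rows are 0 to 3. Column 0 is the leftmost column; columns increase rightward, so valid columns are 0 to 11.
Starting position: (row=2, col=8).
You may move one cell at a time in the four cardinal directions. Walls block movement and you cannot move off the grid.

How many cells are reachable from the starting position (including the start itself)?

Answer: Reachable cells: 38

Derivation:
BFS flood-fill from (row=2, col=8):
  Distance 0: (row=2, col=8)
  Distance 1: (row=2, col=7), (row=2, col=9), (row=3, col=8)
  Distance 2: (row=1, col=7), (row=2, col=6), (row=2, col=10), (row=3, col=9)
  Distance 3: (row=1, col=6), (row=1, col=10), (row=2, col=5), (row=2, col=11), (row=3, col=6), (row=3, col=10)
  Distance 4: (row=0, col=6), (row=0, col=10), (row=2, col=4), (row=3, col=5), (row=3, col=11)
  Distance 5: (row=0, col=5), (row=0, col=9), (row=0, col=11), (row=1, col=4), (row=2, col=3), (row=3, col=4)
  Distance 6: (row=0, col=4), (row=0, col=8), (row=1, col=3), (row=2, col=2)
  Distance 7: (row=0, col=3), (row=1, col=2), (row=2, col=1)
  Distance 8: (row=0, col=2), (row=3, col=1)
  Distance 9: (row=0, col=1), (row=3, col=0)
  Distance 10: (row=0, col=0)
  Distance 11: (row=1, col=0)
Total reachable: 38 (grid has 38 open cells total)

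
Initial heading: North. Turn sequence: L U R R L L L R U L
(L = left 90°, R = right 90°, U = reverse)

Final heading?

Start: North
  L (left (90° counter-clockwise)) -> West
  U (U-turn (180°)) -> East
  R (right (90° clockwise)) -> South
  R (right (90° clockwise)) -> West
  L (left (90° counter-clockwise)) -> South
  L (left (90° counter-clockwise)) -> East
  L (left (90° counter-clockwise)) -> North
  R (right (90° clockwise)) -> East
  U (U-turn (180°)) -> West
  L (left (90° counter-clockwise)) -> South
Final: South

Answer: Final heading: South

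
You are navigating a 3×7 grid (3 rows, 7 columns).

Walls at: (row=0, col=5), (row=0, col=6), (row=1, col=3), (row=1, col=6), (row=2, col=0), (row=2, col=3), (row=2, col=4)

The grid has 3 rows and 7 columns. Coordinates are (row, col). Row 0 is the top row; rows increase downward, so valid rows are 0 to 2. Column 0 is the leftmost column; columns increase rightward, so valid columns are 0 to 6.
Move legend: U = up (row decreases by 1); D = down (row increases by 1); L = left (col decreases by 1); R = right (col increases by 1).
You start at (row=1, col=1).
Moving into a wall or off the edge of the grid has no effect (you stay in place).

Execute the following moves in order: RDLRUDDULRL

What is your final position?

Start: (row=1, col=1)
  R (right): (row=1, col=1) -> (row=1, col=2)
  D (down): (row=1, col=2) -> (row=2, col=2)
  L (left): (row=2, col=2) -> (row=2, col=1)
  R (right): (row=2, col=1) -> (row=2, col=2)
  U (up): (row=2, col=2) -> (row=1, col=2)
  D (down): (row=1, col=2) -> (row=2, col=2)
  D (down): blocked, stay at (row=2, col=2)
  U (up): (row=2, col=2) -> (row=1, col=2)
  L (left): (row=1, col=2) -> (row=1, col=1)
  R (right): (row=1, col=1) -> (row=1, col=2)
  L (left): (row=1, col=2) -> (row=1, col=1)
Final: (row=1, col=1)

Answer: Final position: (row=1, col=1)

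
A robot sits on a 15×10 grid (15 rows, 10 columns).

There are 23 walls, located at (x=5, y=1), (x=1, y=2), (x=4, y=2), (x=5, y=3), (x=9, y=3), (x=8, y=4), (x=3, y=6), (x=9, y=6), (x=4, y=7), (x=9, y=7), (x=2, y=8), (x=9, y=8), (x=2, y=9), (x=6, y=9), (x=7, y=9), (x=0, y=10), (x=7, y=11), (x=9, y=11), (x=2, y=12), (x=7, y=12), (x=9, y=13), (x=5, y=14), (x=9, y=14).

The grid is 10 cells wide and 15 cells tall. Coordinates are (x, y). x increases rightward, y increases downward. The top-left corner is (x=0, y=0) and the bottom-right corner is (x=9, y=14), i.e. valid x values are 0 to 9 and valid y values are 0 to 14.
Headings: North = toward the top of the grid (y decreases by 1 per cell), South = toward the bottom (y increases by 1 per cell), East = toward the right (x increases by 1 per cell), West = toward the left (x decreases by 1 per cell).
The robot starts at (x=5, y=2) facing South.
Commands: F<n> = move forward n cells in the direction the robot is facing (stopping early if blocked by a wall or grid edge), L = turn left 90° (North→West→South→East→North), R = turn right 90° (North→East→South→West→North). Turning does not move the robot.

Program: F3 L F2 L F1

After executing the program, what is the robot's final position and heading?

Start: (x=5, y=2), facing South
  F3: move forward 0/3 (blocked), now at (x=5, y=2)
  L: turn left, now facing East
  F2: move forward 2, now at (x=7, y=2)
  L: turn left, now facing North
  F1: move forward 1, now at (x=7, y=1)
Final: (x=7, y=1), facing North

Answer: Final position: (x=7, y=1), facing North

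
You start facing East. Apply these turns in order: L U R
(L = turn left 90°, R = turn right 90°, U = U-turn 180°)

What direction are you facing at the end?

Answer: Final heading: West

Derivation:
Start: East
  L (left (90° counter-clockwise)) -> North
  U (U-turn (180°)) -> South
  R (right (90° clockwise)) -> West
Final: West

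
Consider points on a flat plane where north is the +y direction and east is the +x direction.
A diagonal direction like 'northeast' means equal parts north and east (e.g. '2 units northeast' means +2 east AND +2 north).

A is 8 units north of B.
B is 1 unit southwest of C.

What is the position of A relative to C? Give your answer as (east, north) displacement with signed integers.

Place C at the origin (east=0, north=0).
  B is 1 unit southwest of C: delta (east=-1, north=-1); B at (east=-1, north=-1).
  A is 8 units north of B: delta (east=+0, north=+8); A at (east=-1, north=7).
Therefore A relative to C: (east=-1, north=7).

Answer: A is at (east=-1, north=7) relative to C.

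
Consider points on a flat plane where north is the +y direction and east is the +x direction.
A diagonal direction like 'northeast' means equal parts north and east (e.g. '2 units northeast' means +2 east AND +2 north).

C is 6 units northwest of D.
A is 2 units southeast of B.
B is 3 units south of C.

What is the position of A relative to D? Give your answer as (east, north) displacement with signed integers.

Place D at the origin (east=0, north=0).
  C is 6 units northwest of D: delta (east=-6, north=+6); C at (east=-6, north=6).
  B is 3 units south of C: delta (east=+0, north=-3); B at (east=-6, north=3).
  A is 2 units southeast of B: delta (east=+2, north=-2); A at (east=-4, north=1).
Therefore A relative to D: (east=-4, north=1).

Answer: A is at (east=-4, north=1) relative to D.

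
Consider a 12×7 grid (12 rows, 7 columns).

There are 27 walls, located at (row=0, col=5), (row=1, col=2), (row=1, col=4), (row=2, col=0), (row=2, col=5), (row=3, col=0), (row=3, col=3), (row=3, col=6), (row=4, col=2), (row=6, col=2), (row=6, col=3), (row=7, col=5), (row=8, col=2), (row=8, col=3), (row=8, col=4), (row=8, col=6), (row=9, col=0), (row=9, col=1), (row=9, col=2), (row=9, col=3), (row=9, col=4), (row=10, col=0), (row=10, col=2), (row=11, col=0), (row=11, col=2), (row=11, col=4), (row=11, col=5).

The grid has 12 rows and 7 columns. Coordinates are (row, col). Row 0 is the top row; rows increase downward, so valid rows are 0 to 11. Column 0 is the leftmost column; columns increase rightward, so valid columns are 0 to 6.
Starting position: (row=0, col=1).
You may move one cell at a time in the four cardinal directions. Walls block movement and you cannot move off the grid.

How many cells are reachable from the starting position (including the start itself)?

BFS flood-fill from (row=0, col=1):
  Distance 0: (row=0, col=1)
  Distance 1: (row=0, col=0), (row=0, col=2), (row=1, col=1)
  Distance 2: (row=0, col=3), (row=1, col=0), (row=2, col=1)
  Distance 3: (row=0, col=4), (row=1, col=3), (row=2, col=2), (row=3, col=1)
  Distance 4: (row=2, col=3), (row=3, col=2), (row=4, col=1)
  Distance 5: (row=2, col=4), (row=4, col=0), (row=5, col=1)
  Distance 6: (row=3, col=4), (row=5, col=0), (row=5, col=2), (row=6, col=1)
  Distance 7: (row=3, col=5), (row=4, col=4), (row=5, col=3), (row=6, col=0), (row=7, col=1)
  Distance 8: (row=4, col=3), (row=4, col=5), (row=5, col=4), (row=7, col=0), (row=7, col=2), (row=8, col=1)
  Distance 9: (row=4, col=6), (row=5, col=5), (row=6, col=4), (row=7, col=3), (row=8, col=0)
  Distance 10: (row=5, col=6), (row=6, col=5), (row=7, col=4)
  Distance 11: (row=6, col=6)
  Distance 12: (row=7, col=6)
Total reachable: 42 (grid has 57 open cells total)

Answer: Reachable cells: 42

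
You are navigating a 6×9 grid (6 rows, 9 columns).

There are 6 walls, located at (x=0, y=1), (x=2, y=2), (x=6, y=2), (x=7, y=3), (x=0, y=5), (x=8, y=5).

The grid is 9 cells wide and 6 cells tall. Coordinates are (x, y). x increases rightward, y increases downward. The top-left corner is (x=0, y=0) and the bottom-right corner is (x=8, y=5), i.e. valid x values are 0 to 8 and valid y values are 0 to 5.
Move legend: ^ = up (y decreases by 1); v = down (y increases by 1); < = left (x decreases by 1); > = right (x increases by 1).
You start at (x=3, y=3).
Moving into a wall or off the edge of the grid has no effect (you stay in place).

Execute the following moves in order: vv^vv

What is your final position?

Answer: Final position: (x=3, y=5)

Derivation:
Start: (x=3, y=3)
  v (down): (x=3, y=3) -> (x=3, y=4)
  v (down): (x=3, y=4) -> (x=3, y=5)
  ^ (up): (x=3, y=5) -> (x=3, y=4)
  v (down): (x=3, y=4) -> (x=3, y=5)
  v (down): blocked, stay at (x=3, y=5)
Final: (x=3, y=5)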